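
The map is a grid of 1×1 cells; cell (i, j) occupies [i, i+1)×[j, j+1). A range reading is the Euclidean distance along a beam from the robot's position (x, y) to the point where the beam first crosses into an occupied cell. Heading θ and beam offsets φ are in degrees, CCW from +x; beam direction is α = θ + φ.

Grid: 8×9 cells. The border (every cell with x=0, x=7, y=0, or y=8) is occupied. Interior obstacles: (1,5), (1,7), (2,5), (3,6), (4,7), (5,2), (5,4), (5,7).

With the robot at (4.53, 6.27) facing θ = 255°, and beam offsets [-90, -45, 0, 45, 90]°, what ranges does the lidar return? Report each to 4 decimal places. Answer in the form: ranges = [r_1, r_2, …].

beam 1: φ=-90°, α=165°
  d=(-0.9659,0.2588)  start (4,6)  tX=0.5487 tY=2.8205  stride 1/|dx|=1.0353 1/|dy|=3.8637
    cross x-line → (3,6), t=0.5487 (wall)
  → r_1 = 0.5487
beam 2: φ=-45°, α=210°
  d=(-0.8660,-0.5000)  start (4,6)  tX=0.6120 tY=0.5400  stride 1/|dx|=1.1547 1/|dy|=2.0000
    cross y-line → (4,5), t=0.5400
    cross x-line → (3,5), t=0.6120
    cross x-line → (2,5), t=1.7667 (wall)
  → r_2 = 1.7667
beam 3: φ=0°, α=255°
  d=(-0.2588,-0.9659)  start (4,6)  tX=2.0478 tY=0.2795  stride 1/|dx|=3.8637 1/|dy|=1.0353
    cross y-line → (4,5), t=0.2795
    cross y-line → (4,4), t=1.3148
    cross x-line → (3,4), t=2.0478
    cross y-line → (3,3), t=2.3501
    cross y-line → (3,2), t=3.3854
    cross y-line → (3,1), t=4.4206
    cross y-line → (3,0), t=5.4559 (wall)
  → r_3 = 5.4559
beam 4: φ=45°, α=300°
  d=(0.5000,-0.8660)  start (4,6)  tX=0.9400 tY=0.3118  stride 1/|dx|=2.0000 1/|dy|=1.1547
    cross y-line → (4,5), t=0.3118
    cross x-line → (5,5), t=0.9400
    cross y-line → (5,4), t=1.4665 (wall)
  → r_4 = 1.4665
beam 5: φ=90°, α=345°
  d=(0.9659,-0.2588)  start (4,6)  tX=0.4866 tY=1.0432  stride 1/|dx|=1.0353 1/|dy|=3.8637
    cross x-line → (5,6), t=0.4866
    cross y-line → (5,5), t=1.0432
    cross x-line → (6,5), t=1.5219
    cross x-line → (7,5), t=2.5571 (wall)
  → r_5 = 2.5571

ranges = [0.5487, 1.7667, 5.4559, 1.4665, 2.5571]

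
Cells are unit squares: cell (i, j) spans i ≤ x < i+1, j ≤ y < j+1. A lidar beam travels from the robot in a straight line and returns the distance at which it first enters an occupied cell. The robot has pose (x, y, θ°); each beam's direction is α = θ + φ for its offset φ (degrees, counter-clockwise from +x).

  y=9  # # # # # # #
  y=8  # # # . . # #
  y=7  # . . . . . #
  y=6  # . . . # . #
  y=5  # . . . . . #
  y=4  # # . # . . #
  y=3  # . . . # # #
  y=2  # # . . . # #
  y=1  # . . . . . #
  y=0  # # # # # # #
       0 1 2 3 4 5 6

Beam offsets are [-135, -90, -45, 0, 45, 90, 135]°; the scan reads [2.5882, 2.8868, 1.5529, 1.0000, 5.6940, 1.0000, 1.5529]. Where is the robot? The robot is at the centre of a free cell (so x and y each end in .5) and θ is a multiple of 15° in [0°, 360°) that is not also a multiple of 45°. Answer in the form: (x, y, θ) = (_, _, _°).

(x, y, θ) = (2.5, 3.5, 30°)

Enumerate (i+0.5, j+0.5, θ) over the 30 free cells and 16 admissible headings. For each, cast all 7 beams and compare to the given ranges.
  (5.5, 4.5, 300°): beam 1 = 1.5529 ≠ 2.5882 ✗
  (2.5, 4.5, 165°): beam 1 = 0.5774 ≠ 2.5882 ✗
  (3.5, 8.5, 285°): beam 1 = 0.5774 ≠ 2.5882 ✗
  (1.5, 3.5, 165°): beam 1 = 1.7321 ≠ 2.5882 ✗
  …
  (2.5, 3.5, 30°): r_1=2.5882, r_2=2.8868, r_3=1.5529, r_4=1.0000, r_5=5.6940, r_6=1.0000, r_7=1.5529 — all match ✓
No second candidate reproduces the full scan.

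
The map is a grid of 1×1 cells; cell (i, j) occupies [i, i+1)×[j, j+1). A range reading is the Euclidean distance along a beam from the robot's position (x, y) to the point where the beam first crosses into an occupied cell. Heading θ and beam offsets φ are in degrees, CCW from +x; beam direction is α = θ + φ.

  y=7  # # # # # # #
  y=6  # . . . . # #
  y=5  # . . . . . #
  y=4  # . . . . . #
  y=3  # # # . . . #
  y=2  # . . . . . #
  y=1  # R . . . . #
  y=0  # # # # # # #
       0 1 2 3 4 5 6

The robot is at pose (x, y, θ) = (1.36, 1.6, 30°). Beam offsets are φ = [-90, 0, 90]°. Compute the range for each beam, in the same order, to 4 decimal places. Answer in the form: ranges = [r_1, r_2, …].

beam 1: φ=-90°, α=300°
  dir = (cos 300°, sin 300°) = (0.5000, -0.8660); from cell (1,1)
  next x-line at t=1.2800, next y-line at t=0.6928; Δt_x=2.0000, Δt_y=1.1547
    y: enter (1,0) at t=0.6928 ← occupied
  → r_1 = 0.6928
beam 2: φ=0°, α=30°
  dir = (cos 30°, sin 30°) = (0.8660, 0.5000); from cell (1,1)
  next x-line at t=0.7390, next y-line at t=0.8000; Δt_x=1.1547, Δt_y=2.0000
    x: enter (2,1) at t=0.7390
    y: enter (2,2) at t=0.8000
    x: enter (3,2) at t=1.8937
    y: enter (3,3) at t=2.8000
    x: enter (4,3) at t=3.0484
    x: enter (5,3) at t=4.2031
    y: enter (5,4) at t=4.8000
    x: enter (6,4) at t=5.3578 ← occupied
  → r_2 = 5.3578
beam 3: φ=90°, α=120°
  dir = (cos 120°, sin 120°) = (-0.5000, 0.8660); from cell (1,1)
  next x-line at t=0.7200, next y-line at t=0.4619; Δt_x=2.0000, Δt_y=1.1547
    y: enter (1,2) at t=0.4619
    x: enter (0,2) at t=0.7200 ← occupied
  → r_3 = 0.7200

ranges = [0.6928, 5.3578, 0.7200]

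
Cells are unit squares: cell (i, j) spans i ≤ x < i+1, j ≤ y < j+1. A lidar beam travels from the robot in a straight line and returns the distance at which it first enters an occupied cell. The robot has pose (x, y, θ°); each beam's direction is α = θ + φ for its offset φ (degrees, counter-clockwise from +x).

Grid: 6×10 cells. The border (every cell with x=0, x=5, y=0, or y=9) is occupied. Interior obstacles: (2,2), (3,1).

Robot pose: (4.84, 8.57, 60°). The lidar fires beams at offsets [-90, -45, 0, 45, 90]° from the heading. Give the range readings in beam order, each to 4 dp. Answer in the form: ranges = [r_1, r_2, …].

beam 1: φ=-90°, α=330°
  direction (0.8660, -0.5000); cell (4,8); t to first gridline: x 0.1848, y 1.1400 (then +1.1547 / +2.0000)
    (5,8) via x @ 0.1848  # hit
  → r_1 = 0.1848
beam 2: φ=-45°, α=15°
  direction (0.9659, 0.2588); cell (4,8); t to first gridline: x 0.1656, y 1.6614 (then +1.0353 / +3.8637)
    (5,8) via x @ 0.1656  # hit
  → r_2 = 0.1656
beam 3: φ=0°, α=60°
  direction (0.5000, 0.8660); cell (4,8); t to first gridline: x 0.3200, y 0.4965 (then +2.0000 / +1.1547)
    (5,8) via x @ 0.3200  # hit
  → r_3 = 0.3200
beam 4: φ=45°, α=105°
  direction (-0.2588, 0.9659); cell (4,8); t to first gridline: x 3.2455, y 0.4452 (then +3.8637 / +1.0353)
    (4,9) via y @ 0.4452  # hit
  → r_4 = 0.4452
beam 5: φ=90°, α=150°
  direction (-0.8660, 0.5000); cell (4,8); t to first gridline: x 0.9699, y 0.8600 (then +1.1547 / +2.0000)
    (4,9) via y @ 0.8600  # hit
  → r_5 = 0.8600

ranges = [0.1848, 0.1656, 0.3200, 0.4452, 0.8600]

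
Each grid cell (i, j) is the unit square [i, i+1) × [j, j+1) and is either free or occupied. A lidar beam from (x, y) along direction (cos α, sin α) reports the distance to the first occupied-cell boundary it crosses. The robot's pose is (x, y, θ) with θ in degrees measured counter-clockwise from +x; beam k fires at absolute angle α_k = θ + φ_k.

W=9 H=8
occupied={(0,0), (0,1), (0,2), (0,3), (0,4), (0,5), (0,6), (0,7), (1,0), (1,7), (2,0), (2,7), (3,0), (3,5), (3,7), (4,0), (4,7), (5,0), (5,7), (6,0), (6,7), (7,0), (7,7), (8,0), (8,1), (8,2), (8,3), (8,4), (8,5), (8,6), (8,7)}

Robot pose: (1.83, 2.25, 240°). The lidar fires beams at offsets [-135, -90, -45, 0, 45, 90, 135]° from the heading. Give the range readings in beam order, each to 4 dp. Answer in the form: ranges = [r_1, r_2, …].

beam 1: φ=-135°, α=105°
  dir = (cos 105°, sin 105°) = (-0.2588, 0.9659); from cell (1,2)
  next x-line at t=3.2069, next y-line at t=0.7765; Δt_x=3.8637, Δt_y=1.0353
    y: enter (1,3) at t=0.7765
    y: enter (1,4) at t=1.8117
    y: enter (1,5) at t=2.8470
    x: enter (0,5) at t=3.2069 ← occupied
  → r_1 = 3.2069
beam 2: φ=-90°, α=150°
  dir = (cos 150°, sin 150°) = (-0.8660, 0.5000); from cell (1,2)
  next x-line at t=0.9584, next y-line at t=1.5000; Δt_x=1.1547, Δt_y=2.0000
    x: enter (0,2) at t=0.9584 ← occupied
  → r_2 = 0.9584
beam 3: φ=-45°, α=195°
  dir = (cos 195°, sin 195°) = (-0.9659, -0.2588); from cell (1,2)
  next x-line at t=0.8593, next y-line at t=0.9659; Δt_x=1.0353, Δt_y=3.8637
    x: enter (0,2) at t=0.8593 ← occupied
  → r_3 = 0.8593
beam 4: φ=0°, α=240°
  dir = (cos 240°, sin 240°) = (-0.5000, -0.8660); from cell (1,2)
  next x-line at t=1.6600, next y-line at t=0.2887; Δt_x=2.0000, Δt_y=1.1547
    y: enter (1,1) at t=0.2887
    y: enter (1,0) at t=1.4434 ← occupied
  → r_4 = 1.4434
beam 5: φ=45°, α=285°
  dir = (cos 285°, sin 285°) = (0.2588, -0.9659); from cell (1,2)
  next x-line at t=0.6568, next y-line at t=0.2588; Δt_x=3.8637, Δt_y=1.0353
    y: enter (1,1) at t=0.2588
    x: enter (2,1) at t=0.6568
    y: enter (2,0) at t=1.2941 ← occupied
  → r_5 = 1.2941
beam 6: φ=90°, α=330°
  dir = (cos 330°, sin 330°) = (0.8660, -0.5000); from cell (1,2)
  next x-line at t=0.1963, next y-line at t=0.5000; Δt_x=1.1547, Δt_y=2.0000
    x: enter (2,2) at t=0.1963
    y: enter (2,1) at t=0.5000
    x: enter (3,1) at t=1.3510
    y: enter (3,0) at t=2.5000 ← occupied
  → r_6 = 2.5000
beam 7: φ=135°, α=15°
  dir = (cos 15°, sin 15°) = (0.9659, 0.2588); from cell (1,2)
  next x-line at t=0.1760, next y-line at t=2.8978; Δt_x=1.0353, Δt_y=3.8637
    x: enter (2,2) at t=0.1760
    x: enter (3,2) at t=1.2113
    x: enter (4,2) at t=2.2465
    y: enter (4,3) at t=2.8978
    x: enter (5,3) at t=3.2818
    x: enter (6,3) at t=4.3171
    x: enter (7,3) at t=5.3524
    x: enter (8,3) at t=6.3877 ← occupied
  → r_7 = 6.3877

ranges = [3.2069, 0.9584, 0.8593, 1.4434, 1.2941, 2.5000, 6.3877]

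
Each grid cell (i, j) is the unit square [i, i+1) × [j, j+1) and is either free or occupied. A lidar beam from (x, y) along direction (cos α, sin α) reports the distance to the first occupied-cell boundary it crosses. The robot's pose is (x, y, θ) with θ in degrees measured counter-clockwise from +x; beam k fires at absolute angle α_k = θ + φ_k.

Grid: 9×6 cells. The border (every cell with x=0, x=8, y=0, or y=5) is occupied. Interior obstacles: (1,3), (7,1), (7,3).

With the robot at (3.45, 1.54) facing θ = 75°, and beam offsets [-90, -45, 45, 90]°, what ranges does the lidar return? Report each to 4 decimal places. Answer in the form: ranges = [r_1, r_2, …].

ranges = [2.0864, 4.0992, 3.9953, 2.5364]

beam 1: φ=-90°, α=345°
  dir = (cos 345°, sin 345°) = (0.9659, -0.2588); from cell (3,1)
  next x-line at t=0.5694, next y-line at t=2.0864; Δt_x=1.0353, Δt_y=3.8637
    x: enter (4,1) at t=0.5694
    x: enter (5,1) at t=1.6047
    y: enter (5,0) at t=2.0864 ← occupied
  → r_1 = 2.0864
beam 2: φ=-45°, α=30°
  dir = (cos 30°, sin 30°) = (0.8660, 0.5000); from cell (3,1)
  next x-line at t=0.6351, next y-line at t=0.9200; Δt_x=1.1547, Δt_y=2.0000
    x: enter (4,1) at t=0.6351
    y: enter (4,2) at t=0.9200
    x: enter (5,2) at t=1.7898
    y: enter (5,3) at t=2.9200
    x: enter (6,3) at t=2.9445
    x: enter (7,3) at t=4.0992 ← occupied
  → r_2 = 4.0992
beam 3: φ=45°, α=120°
  dir = (cos 120°, sin 120°) = (-0.5000, 0.8660); from cell (3,1)
  next x-line at t=0.9000, next y-line at t=0.5312; Δt_x=2.0000, Δt_y=1.1547
    y: enter (3,2) at t=0.5312
    x: enter (2,2) at t=0.9000
    y: enter (2,3) at t=1.6859
    y: enter (2,4) at t=2.8406
    x: enter (1,4) at t=2.9000
    y: enter (1,5) at t=3.9953 ← occupied
  → r_3 = 3.9953
beam 4: φ=90°, α=165°
  dir = (cos 165°, sin 165°) = (-0.9659, 0.2588); from cell (3,1)
  next x-line at t=0.4659, next y-line at t=1.7773; Δt_x=1.0353, Δt_y=3.8637
    x: enter (2,1) at t=0.4659
    x: enter (1,1) at t=1.5012
    y: enter (1,2) at t=1.7773
    x: enter (0,2) at t=2.5364 ← occupied
  → r_4 = 2.5364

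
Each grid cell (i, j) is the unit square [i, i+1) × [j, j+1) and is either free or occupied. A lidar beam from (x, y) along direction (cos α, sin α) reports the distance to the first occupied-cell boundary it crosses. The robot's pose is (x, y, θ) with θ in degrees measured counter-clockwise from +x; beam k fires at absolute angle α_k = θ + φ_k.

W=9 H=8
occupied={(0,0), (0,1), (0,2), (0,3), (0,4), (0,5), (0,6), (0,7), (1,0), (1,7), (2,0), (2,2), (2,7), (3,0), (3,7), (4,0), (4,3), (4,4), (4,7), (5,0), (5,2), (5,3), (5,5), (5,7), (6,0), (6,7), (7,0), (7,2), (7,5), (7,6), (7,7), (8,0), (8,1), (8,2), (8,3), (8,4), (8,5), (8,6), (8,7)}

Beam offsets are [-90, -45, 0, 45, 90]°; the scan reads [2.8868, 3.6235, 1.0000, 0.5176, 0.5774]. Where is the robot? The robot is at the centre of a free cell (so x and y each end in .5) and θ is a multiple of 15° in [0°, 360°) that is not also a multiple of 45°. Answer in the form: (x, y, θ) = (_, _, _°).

(x, y, θ) = (1.5, 3.5, 120°)

Candidates: 33 free-cell centres × 16 headings = 528 poses. Raycast each; keep the one whose scan matches to 4 dp.
  (7.5, 4.5, 195°): beam 1 = 0.5176 ≠ 2.8868 ✗
  (7.5, 4.5, 15°): beam 1 = 1.5529 ≠ 2.8868 ✗
  (6.5, 1.5, 75°): beam 1 = 1.5529 ≠ 2.8868 ✗
  (5.5, 1.5, 255°): beam 1 = 2.5882 ≠ 2.8868 ✗
  …
  (1.5, 3.5, 120°): r_1=2.8868, r_2=3.6235, r_3=1.0000, r_4=0.5176, r_5=0.5774 — all match ✓
Only this pose fits every beam.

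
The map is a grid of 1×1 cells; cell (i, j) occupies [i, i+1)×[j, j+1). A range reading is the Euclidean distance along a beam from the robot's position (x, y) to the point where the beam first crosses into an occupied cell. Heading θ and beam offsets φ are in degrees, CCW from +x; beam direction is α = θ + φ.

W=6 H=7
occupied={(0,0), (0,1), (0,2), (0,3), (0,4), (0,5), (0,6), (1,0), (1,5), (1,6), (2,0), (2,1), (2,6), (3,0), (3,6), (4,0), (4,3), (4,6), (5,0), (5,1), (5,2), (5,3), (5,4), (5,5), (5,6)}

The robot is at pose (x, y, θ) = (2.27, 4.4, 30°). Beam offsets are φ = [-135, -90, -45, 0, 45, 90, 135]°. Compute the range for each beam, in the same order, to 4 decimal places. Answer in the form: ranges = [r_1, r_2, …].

ranges = [3.5199, 3.9260, 1.7910, 3.1523, 1.6564, 0.6928, 1.3148]

beam 1: φ=-135°, α=255°
  cosα=-0.2588 sinα=-0.9659 | (2,4) | tMaxX 1.0432 tMaxY 0.4141 | tΔX 3.8637 tΔY 1.0353
    t=0.4141 [y] (2,3)
    t=1.0432 [x] (1,3)
    t=1.4494 [y] (1,2)
    t=2.4847 [y] (1,1)
    t=3.5199 [y] (1,0) — stop
  → r_1 = 3.5199
beam 2: φ=-90°, α=300°
  cosα=0.5000 sinα=-0.8660 | (2,4) | tMaxX 1.4600 tMaxY 0.4619 | tΔX 2.0000 tΔY 1.1547
    t=0.4619 [y] (2,3)
    t=1.4600 [x] (3,3)
    t=1.6166 [y] (3,2)
    t=2.7713 [y] (3,1)
    t=3.4600 [x] (4,1)
    t=3.9260 [y] (4,0) — stop
  → r_2 = 3.9260
beam 3: φ=-45°, α=345°
  cosα=0.9659 sinα=-0.2588 | (2,4) | tMaxX 0.7558 tMaxY 1.5455 | tΔX 1.0353 tΔY 3.8637
    t=0.7558 [x] (3,4)
    t=1.5455 [y] (3,3)
    t=1.7910 [x] (4,3) — stop
  → r_3 = 1.7910
beam 4: φ=0°, α=30°
  cosα=0.8660 sinα=0.5000 | (2,4) | tMaxX 0.8429 tMaxY 1.2000 | tΔX 1.1547 tΔY 2.0000
    t=0.8429 [x] (3,4)
    t=1.2000 [y] (3,5)
    t=1.9976 [x] (4,5)
    t=3.1523 [x] (5,5) — stop
  → r_4 = 3.1523
beam 5: φ=45°, α=75°
  cosα=0.2588 sinα=0.9659 | (2,4) | tMaxX 2.8205 tMaxY 0.6212 | tΔX 3.8637 tΔY 1.0353
    t=0.6212 [y] (2,5)
    t=1.6564 [y] (2,6) — stop
  → r_5 = 1.6564
beam 6: φ=90°, α=120°
  cosα=-0.5000 sinα=0.8660 | (2,4) | tMaxX 0.5400 tMaxY 0.6928 | tΔX 2.0000 tΔY 1.1547
    t=0.5400 [x] (1,4)
    t=0.6928 [y] (1,5) — stop
  → r_6 = 0.6928
beam 7: φ=135°, α=165°
  cosα=-0.9659 sinα=0.2588 | (2,4) | tMaxX 0.2795 tMaxY 2.3182 | tΔX 1.0353 tΔY 3.8637
    t=0.2795 [x] (1,4)
    t=1.3148 [x] (0,4) — stop
  → r_7 = 1.3148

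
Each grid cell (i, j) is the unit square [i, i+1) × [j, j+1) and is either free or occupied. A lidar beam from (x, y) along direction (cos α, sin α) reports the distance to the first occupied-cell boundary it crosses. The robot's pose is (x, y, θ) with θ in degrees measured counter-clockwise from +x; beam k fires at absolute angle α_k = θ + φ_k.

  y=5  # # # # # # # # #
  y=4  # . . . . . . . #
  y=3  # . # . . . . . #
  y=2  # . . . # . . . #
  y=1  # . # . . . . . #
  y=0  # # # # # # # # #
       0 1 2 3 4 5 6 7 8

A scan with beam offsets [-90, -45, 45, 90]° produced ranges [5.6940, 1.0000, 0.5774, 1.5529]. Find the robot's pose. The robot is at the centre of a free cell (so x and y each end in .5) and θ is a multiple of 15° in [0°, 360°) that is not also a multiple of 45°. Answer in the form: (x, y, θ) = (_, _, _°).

The pose lattice has 25·16 = 400 candidates. Test each by forward raycasting.
  (5.5, 2.5, 120°): beam 1 = 2.8868 ≠ 5.6940 ✗
  (4.5, 3.5, 15°): beam 1 = 0.5176 ≠ 5.6940 ✗
  (4.5, 4.5, 105°): beam 1 = 1.9319 ≠ 5.6940 ✗
  (3.5, 4.5, 210°): beam 1 = 0.5774 ≠ 5.6940 ✗
  …
  (2.5, 4.5, 75°): r_1=5.6940, r_2=1.0000, r_3=0.5774, r_4=1.5529 — all match ✓
No second candidate reproduces the full scan.

(x, y, θ) = (2.5, 4.5, 75°)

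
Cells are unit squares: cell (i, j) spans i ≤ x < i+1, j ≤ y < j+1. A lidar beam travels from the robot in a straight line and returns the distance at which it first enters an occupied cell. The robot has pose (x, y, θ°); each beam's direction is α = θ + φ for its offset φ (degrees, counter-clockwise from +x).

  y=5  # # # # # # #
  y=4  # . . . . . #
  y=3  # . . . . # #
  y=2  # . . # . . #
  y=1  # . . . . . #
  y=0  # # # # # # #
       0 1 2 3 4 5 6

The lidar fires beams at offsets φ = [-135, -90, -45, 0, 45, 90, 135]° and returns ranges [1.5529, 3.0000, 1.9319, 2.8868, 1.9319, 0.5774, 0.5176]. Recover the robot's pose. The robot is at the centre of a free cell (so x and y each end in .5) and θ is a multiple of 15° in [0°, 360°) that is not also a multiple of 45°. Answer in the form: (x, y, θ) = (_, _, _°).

(x, y, θ) = (2.5, 4.5, 330°)

Candidates: 18 free-cell centres × 16 headings = 288 poses. Raycast each; keep the one whose scan matches to 4 dp.
  (1.5, 2.5, 255°): beam 1 = 1.0000 ≠ 1.5529 ✗
  (5.5, 1.5, 240°): beam 2 = 1.7321 ≠ 3.0000 ✗
  (1.5, 2.5, 300°): beam 1 = 0.5176 ≠ 1.5529 ✗
  (3.5, 3.5, 150°): beam 2 = 1.7321 ≠ 3.0000 ✗
  …
  (2.5, 4.5, 330°): r_1=1.5529, r_2=3.0000, r_3=1.9319, r_4=2.8868, r_5=1.9319, r_6=0.5774, r_7=0.5176 — all match ✓
No second candidate reproduces the full scan.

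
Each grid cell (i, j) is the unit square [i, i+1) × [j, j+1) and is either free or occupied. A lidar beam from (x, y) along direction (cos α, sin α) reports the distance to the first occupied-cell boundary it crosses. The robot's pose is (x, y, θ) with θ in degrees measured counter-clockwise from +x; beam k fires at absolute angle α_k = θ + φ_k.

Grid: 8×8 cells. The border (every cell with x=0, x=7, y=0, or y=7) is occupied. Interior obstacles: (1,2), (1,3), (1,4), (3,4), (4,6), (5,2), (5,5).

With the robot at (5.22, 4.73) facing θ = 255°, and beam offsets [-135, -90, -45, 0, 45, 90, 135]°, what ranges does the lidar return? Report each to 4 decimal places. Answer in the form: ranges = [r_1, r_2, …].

beam 1: φ=-135°, α=120°
  dir = (cos 120°, sin 120°) = (-0.5000, 0.8660); from cell (5,4)
  next x-line at t=0.4400, next y-line at t=0.3118; Δt_x=2.0000, Δt_y=1.1547
    y: enter (5,5) at t=0.3118 ← occupied
  → r_1 = 0.3118
beam 2: φ=-90°, α=165°
  dir = (cos 165°, sin 165°) = (-0.9659, 0.2588); from cell (5,4)
  next x-line at t=0.2278, next y-line at t=1.0432; Δt_x=1.0353, Δt_y=3.8637
    x: enter (4,4) at t=0.2278
    y: enter (4,5) at t=1.0432
    x: enter (3,5) at t=1.2630
    x: enter (2,5) at t=2.2983
    x: enter (1,5) at t=3.3336
    x: enter (0,5) at t=4.3689 ← occupied
  → r_2 = 4.3689
beam 3: φ=-45°, α=210°
  dir = (cos 210°, sin 210°) = (-0.8660, -0.5000); from cell (5,4)
  next x-line at t=0.2540, next y-line at t=1.4600; Δt_x=1.1547, Δt_y=2.0000
    x: enter (4,4) at t=0.2540
    x: enter (3,4) at t=1.4087 ← occupied
  → r_3 = 1.4087
beam 4: φ=0°, α=255°
  dir = (cos 255°, sin 255°) = (-0.2588, -0.9659); from cell (5,4)
  next x-line at t=0.8500, next y-line at t=0.7558; Δt_x=3.8637, Δt_y=1.0353
    y: enter (5,3) at t=0.7558
    x: enter (4,3) at t=0.8500
    y: enter (4,2) at t=1.7910
    y: enter (4,1) at t=2.8263
    y: enter (4,0) at t=3.8616 ← occupied
  → r_4 = 3.8616
beam 5: φ=45°, α=300°
  dir = (cos 300°, sin 300°) = (0.5000, -0.8660); from cell (5,4)
  next x-line at t=1.5600, next y-line at t=0.8429; Δt_x=2.0000, Δt_y=1.1547
    y: enter (5,3) at t=0.8429
    x: enter (6,3) at t=1.5600
    y: enter (6,2) at t=1.9976
    y: enter (6,1) at t=3.1523
    x: enter (7,1) at t=3.5600 ← occupied
  → r_5 = 3.5600
beam 6: φ=90°, α=345°
  dir = (cos 345°, sin 345°) = (0.9659, -0.2588); from cell (5,4)
  next x-line at t=0.8075, next y-line at t=2.8205; Δt_x=1.0353, Δt_y=3.8637
    x: enter (6,4) at t=0.8075
    x: enter (7,4) at t=1.8428 ← occupied
  → r_6 = 1.8428
beam 7: φ=135°, α=30°
  dir = (cos 30°, sin 30°) = (0.8660, 0.5000); from cell (5,4)
  next x-line at t=0.9007, next y-line at t=0.5400; Δt_x=1.1547, Δt_y=2.0000
    y: enter (5,5) at t=0.5400 ← occupied
  → r_7 = 0.5400

ranges = [0.3118, 4.3689, 1.4087, 3.8616, 3.5600, 1.8428, 0.5400]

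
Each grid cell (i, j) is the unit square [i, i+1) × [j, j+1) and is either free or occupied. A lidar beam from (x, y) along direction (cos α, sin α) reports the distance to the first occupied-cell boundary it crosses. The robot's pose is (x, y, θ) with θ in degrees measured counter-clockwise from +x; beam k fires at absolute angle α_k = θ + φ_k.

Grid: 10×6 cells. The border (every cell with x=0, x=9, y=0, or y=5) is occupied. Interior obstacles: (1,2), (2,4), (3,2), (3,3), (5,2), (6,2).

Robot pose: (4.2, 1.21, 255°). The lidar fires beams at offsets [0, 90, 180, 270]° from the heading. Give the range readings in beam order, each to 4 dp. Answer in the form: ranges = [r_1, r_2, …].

ranges = [0.2174, 0.8114, 3.9237, 3.0523]

beam 1: φ=0°, α=255°
  dir = (cos 255°, sin 255°) = (-0.2588, -0.9659); from cell (4,1)
  next x-line at t=0.7727, next y-line at t=0.2174; Δt_x=3.8637, Δt_y=1.0353
    y: enter (4,0) at t=0.2174 ← occupied
  → r_1 = 0.2174
beam 2: φ=90°, α=345°
  dir = (cos 345°, sin 345°) = (0.9659, -0.2588); from cell (4,1)
  next x-line at t=0.8282, next y-line at t=0.8114; Δt_x=1.0353, Δt_y=3.8637
    y: enter (4,0) at t=0.8114 ← occupied
  → r_2 = 0.8114
beam 3: φ=180°, α=75°
  dir = (cos 75°, sin 75°) = (0.2588, 0.9659); from cell (4,1)
  next x-line at t=3.0910, next y-line at t=0.8179; Δt_x=3.8637, Δt_y=1.0353
    y: enter (4,2) at t=0.8179
    y: enter (4,3) at t=1.8531
    y: enter (4,4) at t=2.8884
    x: enter (5,4) at t=3.0910
    y: enter (5,5) at t=3.9237 ← occupied
  → r_3 = 3.9237
beam 4: φ=270°, α=165°
  dir = (cos 165°, sin 165°) = (-0.9659, 0.2588); from cell (4,1)
  next x-line at t=0.2071, next y-line at t=3.0523; Δt_x=1.0353, Δt_y=3.8637
    x: enter (3,1) at t=0.2071
    x: enter (2,1) at t=1.2423
    x: enter (1,1) at t=2.2776
    y: enter (1,2) at t=3.0523 ← occupied
  → r_4 = 3.0523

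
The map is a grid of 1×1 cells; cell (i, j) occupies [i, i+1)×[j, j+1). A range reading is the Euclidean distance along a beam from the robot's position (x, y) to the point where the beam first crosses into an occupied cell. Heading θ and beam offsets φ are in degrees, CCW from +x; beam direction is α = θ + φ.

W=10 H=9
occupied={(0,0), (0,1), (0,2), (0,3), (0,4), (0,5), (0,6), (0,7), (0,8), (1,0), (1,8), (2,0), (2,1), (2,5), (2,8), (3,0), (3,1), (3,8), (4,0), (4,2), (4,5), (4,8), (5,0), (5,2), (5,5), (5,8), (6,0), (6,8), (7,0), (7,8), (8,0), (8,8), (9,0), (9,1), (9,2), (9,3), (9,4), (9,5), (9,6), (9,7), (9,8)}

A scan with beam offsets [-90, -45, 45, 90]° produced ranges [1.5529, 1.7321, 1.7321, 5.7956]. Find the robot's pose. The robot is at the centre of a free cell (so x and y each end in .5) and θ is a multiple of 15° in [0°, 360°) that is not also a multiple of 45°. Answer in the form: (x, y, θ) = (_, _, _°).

(x, y, θ) = (7.5, 6.5, 75°)

Candidates: 49 free-cell centres × 16 headings = 784 poses. Raycast each; keep the one whose scan matches to 4 dp.
  (8.5, 5.5, 285°): beam 1 = 7.7646 ≠ 1.5529 ✗
  (5.5, 4.5, 60°): beam 1 = 4.0415 ≠ 1.5529 ✗
  (4.5, 4.5, 240°): beam 1 = 1.7321 ≠ 1.5529 ✗
  (8.5, 3.5, 105°): beam 1 = 0.5176 ≠ 1.5529 ✗
  …
  (7.5, 6.5, 75°): r_1=1.5529, r_2=1.7321, r_3=1.7321, r_4=5.7956 — all match ✓
No second candidate reproduces the full scan.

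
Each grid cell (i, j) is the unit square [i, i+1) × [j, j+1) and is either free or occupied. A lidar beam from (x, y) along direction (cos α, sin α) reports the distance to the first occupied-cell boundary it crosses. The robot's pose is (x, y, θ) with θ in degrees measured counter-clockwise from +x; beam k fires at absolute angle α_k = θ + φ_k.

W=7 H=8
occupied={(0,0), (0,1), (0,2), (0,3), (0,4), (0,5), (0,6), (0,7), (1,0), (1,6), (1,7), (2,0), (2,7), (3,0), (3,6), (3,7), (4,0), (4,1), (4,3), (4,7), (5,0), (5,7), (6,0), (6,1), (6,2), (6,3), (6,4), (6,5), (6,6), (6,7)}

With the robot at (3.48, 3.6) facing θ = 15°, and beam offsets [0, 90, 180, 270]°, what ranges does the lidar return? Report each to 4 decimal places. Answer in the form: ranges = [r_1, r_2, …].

beam 1: φ=0°, α=15°
  dir = (cos 15°, sin 15°) = (0.9659, 0.2588); from cell (3,3)
  next x-line at t=0.5383, next y-line at t=1.5455; Δt_x=1.0353, Δt_y=3.8637
    x: enter (4,3) at t=0.5383 ← occupied
  → r_1 = 0.5383
beam 2: φ=90°, α=105°
  dir = (cos 105°, sin 105°) = (-0.2588, 0.9659); from cell (3,3)
  next x-line at t=1.8546, next y-line at t=0.4141; Δt_x=3.8637, Δt_y=1.0353
    y: enter (3,4) at t=0.4141
    y: enter (3,5) at t=1.4494
    x: enter (2,5) at t=1.8546
    y: enter (2,6) at t=2.4847
    y: enter (2,7) at t=3.5199 ← occupied
  → r_2 = 3.5199
beam 3: φ=180°, α=195°
  dir = (cos 195°, sin 195°) = (-0.9659, -0.2588); from cell (3,3)
  next x-line at t=0.4969, next y-line at t=2.3182; Δt_x=1.0353, Δt_y=3.8637
    x: enter (2,3) at t=0.4969
    x: enter (1,3) at t=1.5322
    y: enter (1,2) at t=2.3182
    x: enter (0,2) at t=2.5675 ← occupied
  → r_3 = 2.5675
beam 4: φ=270°, α=285°
  dir = (cos 285°, sin 285°) = (0.2588, -0.9659); from cell (3,3)
  next x-line at t=2.0091, next y-line at t=0.6212; Δt_x=3.8637, Δt_y=1.0353
    y: enter (3,2) at t=0.6212
    y: enter (3,1) at t=1.6564
    x: enter (4,1) at t=2.0091 ← occupied
  → r_4 = 2.0091

ranges = [0.5383, 3.5199, 2.5675, 2.0091]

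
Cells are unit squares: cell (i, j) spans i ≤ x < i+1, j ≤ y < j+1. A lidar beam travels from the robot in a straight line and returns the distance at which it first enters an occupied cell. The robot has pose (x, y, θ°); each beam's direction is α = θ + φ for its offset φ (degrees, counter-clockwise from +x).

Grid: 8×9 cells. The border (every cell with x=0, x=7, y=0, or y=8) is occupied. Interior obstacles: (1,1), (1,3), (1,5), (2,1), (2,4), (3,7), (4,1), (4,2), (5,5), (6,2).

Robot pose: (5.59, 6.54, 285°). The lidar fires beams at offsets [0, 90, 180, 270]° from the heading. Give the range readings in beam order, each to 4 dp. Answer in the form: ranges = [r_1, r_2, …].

ranges = [0.5590, 1.4597, 1.5115, 3.7166]

beam 1: φ=0°, α=285°
  d=(0.2588,-0.9659)  start (5,6)  tX=1.5841 tY=0.5590  stride 1/|dx|=3.8637 1/|dy|=1.0353
    cross y-line → (5,5), t=0.5590 (wall)
  → r_1 = 0.5590
beam 2: φ=90°, α=15°
  d=(0.9659,0.2588)  start (5,6)  tX=0.4245 tY=1.7773  stride 1/|dx|=1.0353 1/|dy|=3.8637
    cross x-line → (6,6), t=0.4245
    cross x-line → (7,6), t=1.4597 (wall)
  → r_2 = 1.4597
beam 3: φ=180°, α=105°
  d=(-0.2588,0.9659)  start (5,6)  tX=2.2796 tY=0.4762  stride 1/|dx|=3.8637 1/|dy|=1.0353
    cross y-line → (5,7), t=0.4762
    cross y-line → (5,8), t=1.5115 (wall)
  → r_3 = 1.5115
beam 4: φ=270°, α=195°
  d=(-0.9659,-0.2588)  start (5,6)  tX=0.6108 tY=2.0864  stride 1/|dx|=1.0353 1/|dy|=3.8637
    cross x-line → (4,6), t=0.6108
    cross x-line → (3,6), t=1.6461
    cross y-line → (3,5), t=2.0864
    cross x-line → (2,5), t=2.6814
    cross x-line → (1,5), t=3.7166 (wall)
  → r_4 = 3.7166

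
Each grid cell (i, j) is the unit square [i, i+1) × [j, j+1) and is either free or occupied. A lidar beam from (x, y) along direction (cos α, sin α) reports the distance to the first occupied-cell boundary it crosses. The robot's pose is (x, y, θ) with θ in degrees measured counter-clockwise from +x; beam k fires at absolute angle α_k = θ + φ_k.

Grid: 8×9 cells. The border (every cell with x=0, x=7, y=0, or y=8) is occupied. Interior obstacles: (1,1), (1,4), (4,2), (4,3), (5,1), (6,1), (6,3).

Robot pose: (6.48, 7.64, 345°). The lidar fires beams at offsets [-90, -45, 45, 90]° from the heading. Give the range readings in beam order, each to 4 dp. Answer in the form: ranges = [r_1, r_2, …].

ranges = [5.7183, 1.0400, 0.6004, 0.3727]

beam 1: φ=-90°, α=255°
  d=(-0.2588,-0.9659)  start (6,7)  tX=1.8546 tY=0.6626  stride 1/|dx|=3.8637 1/|dy|=1.0353
    cross y-line → (6,6), t=0.6626
    cross y-line → (6,5), t=1.6979
    cross x-line → (5,5), t=1.8546
    cross y-line → (5,4), t=2.7331
    cross y-line → (5,3), t=3.7684
    cross y-line → (5,2), t=4.8037
    cross x-line → (4,2), t=5.7183 (wall)
  → r_1 = 5.7183
beam 2: φ=-45°, α=300°
  d=(0.5000,-0.8660)  start (6,7)  tX=1.0400 tY=0.7390  stride 1/|dx|=2.0000 1/|dy|=1.1547
    cross y-line → (6,6), t=0.7390
    cross x-line → (7,6), t=1.0400 (wall)
  → r_2 = 1.0400
beam 3: φ=45°, α=30°
  d=(0.8660,0.5000)  start (6,7)  tX=0.6004 tY=0.7200  stride 1/|dx|=1.1547 1/|dy|=2.0000
    cross x-line → (7,7), t=0.6004 (wall)
  → r_3 = 0.6004
beam 4: φ=90°, α=75°
  d=(0.2588,0.9659)  start (6,7)  tX=2.0091 tY=0.3727  stride 1/|dx|=3.8637 1/|dy|=1.0353
    cross y-line → (6,8), t=0.3727 (wall)
  → r_4 = 0.3727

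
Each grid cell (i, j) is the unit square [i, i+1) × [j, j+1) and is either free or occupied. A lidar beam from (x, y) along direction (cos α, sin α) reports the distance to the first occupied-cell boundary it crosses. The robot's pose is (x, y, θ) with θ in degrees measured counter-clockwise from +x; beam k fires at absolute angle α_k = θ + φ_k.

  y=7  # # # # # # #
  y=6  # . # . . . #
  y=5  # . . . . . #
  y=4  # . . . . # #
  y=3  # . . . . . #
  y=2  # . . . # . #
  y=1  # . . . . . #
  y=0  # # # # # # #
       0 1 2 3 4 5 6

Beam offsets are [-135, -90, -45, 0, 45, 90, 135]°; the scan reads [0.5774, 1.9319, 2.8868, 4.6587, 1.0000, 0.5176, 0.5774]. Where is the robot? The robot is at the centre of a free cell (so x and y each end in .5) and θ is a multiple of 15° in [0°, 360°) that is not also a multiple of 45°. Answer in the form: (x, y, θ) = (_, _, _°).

(x, y, θ) = (1.5, 1.5, 75°)

Candidates: 27 free-cell centres × 16 headings = 432 poses. Raycast each; keep the one whose scan matches to 4 dp.
  (1.5, 2.5, 330°): beam 1 = 0.5176 ≠ 0.5774 ✗
  (4.5, 6.5, 285°): beam 1 = 1.0000 ≠ 0.5774 ✗
  (3.5, 4.5, 60°): beam 1 = 1.9319 ≠ 0.5774 ✗
  (2.5, 3.5, 345°): beam 1 = 1.7321 ≠ 0.5774 ✗
  …
  (1.5, 1.5, 75°): r_1=0.5774, r_2=1.9319, r_3=2.8868, r_4=4.6587, r_5=1.0000, r_6=0.5176, r_7=0.5774 — all match ✓
Unique over the lattice → pose = (1.5, 1.5, 75°).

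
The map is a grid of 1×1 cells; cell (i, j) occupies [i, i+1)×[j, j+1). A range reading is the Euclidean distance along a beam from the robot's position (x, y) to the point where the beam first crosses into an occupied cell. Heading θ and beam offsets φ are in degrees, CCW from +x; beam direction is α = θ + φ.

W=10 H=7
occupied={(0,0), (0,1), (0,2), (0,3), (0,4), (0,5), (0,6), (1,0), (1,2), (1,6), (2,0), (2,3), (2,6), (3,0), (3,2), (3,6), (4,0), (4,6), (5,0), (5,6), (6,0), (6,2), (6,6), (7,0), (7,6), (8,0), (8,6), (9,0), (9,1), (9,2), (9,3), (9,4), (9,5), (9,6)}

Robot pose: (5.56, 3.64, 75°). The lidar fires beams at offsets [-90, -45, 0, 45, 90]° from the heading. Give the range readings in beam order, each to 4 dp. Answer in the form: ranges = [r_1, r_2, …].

beam 1: φ=-90°, α=345°
  dir = (cos 345°, sin 345°) = (0.9659, -0.2588); from cell (5,3)
  next x-line at t=0.4555, next y-line at t=2.4728; Δt_x=1.0353, Δt_y=3.8637
    x: enter (6,3) at t=0.4555
    x: enter (7,3) at t=1.4908
    y: enter (7,2) at t=2.4728
    x: enter (8,2) at t=2.5261
    x: enter (9,2) at t=3.5614 ← occupied
  → r_1 = 3.5614
beam 2: φ=-45°, α=30°
  dir = (cos 30°, sin 30°) = (0.8660, 0.5000); from cell (5,3)
  next x-line at t=0.5081, next y-line at t=0.7200; Δt_x=1.1547, Δt_y=2.0000
    x: enter (6,3) at t=0.5081
    y: enter (6,4) at t=0.7200
    x: enter (7,4) at t=1.6628
    y: enter (7,5) at t=2.7200
    x: enter (8,5) at t=2.8175
    x: enter (9,5) at t=3.9722 ← occupied
  → r_2 = 3.9722
beam 3: φ=0°, α=75°
  dir = (cos 75°, sin 75°) = (0.2588, 0.9659); from cell (5,3)
  next x-line at t=1.7000, next y-line at t=0.3727; Δt_x=3.8637, Δt_y=1.0353
    y: enter (5,4) at t=0.3727
    y: enter (5,5) at t=1.4080
    x: enter (6,5) at t=1.7000
    y: enter (6,6) at t=2.4433 ← occupied
  → r_3 = 2.4433
beam 4: φ=45°, α=120°
  dir = (cos 120°, sin 120°) = (-0.5000, 0.8660); from cell (5,3)
  next x-line at t=1.1200, next y-line at t=0.4157; Δt_x=2.0000, Δt_y=1.1547
    y: enter (5,4) at t=0.4157
    x: enter (4,4) at t=1.1200
    y: enter (4,5) at t=1.5704
    y: enter (4,6) at t=2.7251 ← occupied
  → r_4 = 2.7251
beam 5: φ=90°, α=165°
  dir = (cos 165°, sin 165°) = (-0.9659, 0.2588); from cell (5,3)
  next x-line at t=0.5798, next y-line at t=1.3909; Δt_x=1.0353, Δt_y=3.8637
    x: enter (4,3) at t=0.5798
    y: enter (4,4) at t=1.3909
    x: enter (3,4) at t=1.6150
    x: enter (2,4) at t=2.6503
    x: enter (1,4) at t=3.6856
    x: enter (0,4) at t=4.7209 ← occupied
  → r_5 = 4.7209

ranges = [3.5614, 3.9722, 2.4433, 2.7251, 4.7209]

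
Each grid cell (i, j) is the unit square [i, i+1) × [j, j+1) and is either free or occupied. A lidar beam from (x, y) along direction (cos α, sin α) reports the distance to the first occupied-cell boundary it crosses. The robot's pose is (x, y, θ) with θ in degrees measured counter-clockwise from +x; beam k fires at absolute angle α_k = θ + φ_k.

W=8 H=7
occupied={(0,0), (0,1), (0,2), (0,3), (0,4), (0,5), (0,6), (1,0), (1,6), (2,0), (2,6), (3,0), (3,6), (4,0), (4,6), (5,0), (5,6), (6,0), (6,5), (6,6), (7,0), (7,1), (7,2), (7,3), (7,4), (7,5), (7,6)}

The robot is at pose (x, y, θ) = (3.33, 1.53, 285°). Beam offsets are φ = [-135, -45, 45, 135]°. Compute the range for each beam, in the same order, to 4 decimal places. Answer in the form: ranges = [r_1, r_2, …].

beam 1: φ=-135°, α=150°
  d=(-0.8660,0.5000)  start (3,1)  tX=0.3811 tY=0.9400  stride 1/|dx|=1.1547 1/|dy|=2.0000
    cross x-line → (2,1), t=0.3811
    cross y-line → (2,2), t=0.9400
    cross x-line → (1,2), t=1.5358
    cross x-line → (0,2), t=2.6905 (wall)
  → r_1 = 2.6905
beam 2: φ=-45°, α=240°
  d=(-0.5000,-0.8660)  start (3,1)  tX=0.6600 tY=0.6120  stride 1/|dx|=2.0000 1/|dy|=1.1547
    cross y-line → (3,0), t=0.6120 (wall)
  → r_2 = 0.6120
beam 3: φ=45°, α=330°
  d=(0.8660,-0.5000)  start (3,1)  tX=0.7736 tY=1.0600  stride 1/|dx|=1.1547 1/|dy|=2.0000
    cross x-line → (4,1), t=0.7736
    cross y-line → (4,0), t=1.0600 (wall)
  → r_3 = 1.0600
beam 4: φ=135°, α=60°
  d=(0.5000,0.8660)  start (3,1)  tX=1.3400 tY=0.5427  stride 1/|dx|=2.0000 1/|dy|=1.1547
    cross y-line → (3,2), t=0.5427
    cross x-line → (4,2), t=1.3400
    cross y-line → (4,3), t=1.6974
    cross y-line → (4,4), t=2.8521
    cross x-line → (5,4), t=3.3400
    cross y-line → (5,5), t=4.0068
    cross y-line → (5,6), t=5.1615 (wall)
  → r_4 = 5.1615

ranges = [2.6905, 0.6120, 1.0600, 5.1615]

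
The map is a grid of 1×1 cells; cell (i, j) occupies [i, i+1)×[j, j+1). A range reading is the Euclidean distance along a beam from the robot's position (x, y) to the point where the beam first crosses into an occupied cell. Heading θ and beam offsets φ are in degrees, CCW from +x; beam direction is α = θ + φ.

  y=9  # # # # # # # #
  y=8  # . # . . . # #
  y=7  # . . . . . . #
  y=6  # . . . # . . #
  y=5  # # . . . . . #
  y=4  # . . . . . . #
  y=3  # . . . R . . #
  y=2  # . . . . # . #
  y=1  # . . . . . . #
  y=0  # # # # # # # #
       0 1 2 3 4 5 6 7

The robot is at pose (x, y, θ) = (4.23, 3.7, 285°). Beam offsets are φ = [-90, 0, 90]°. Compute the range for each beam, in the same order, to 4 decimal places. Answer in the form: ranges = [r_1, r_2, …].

beam 1: φ=-90°, α=195°
  cosα=-0.9659 sinα=-0.2588 | (4,3) | tMaxX 0.2381 tMaxY 2.7046 | tΔX 1.0353 tΔY 3.8637
    t=0.2381 [x] (3,3)
    t=1.2734 [x] (2,3)
    t=2.3087 [x] (1,3)
    t=2.7046 [y] (1,2)
    t=3.3439 [x] (0,2) — stop
  → r_1 = 3.3439
beam 2: φ=0°, α=285°
  cosα=0.2588 sinα=-0.9659 | (4,3) | tMaxX 2.9751 tMaxY 0.7247 | tΔX 3.8637 tΔY 1.0353
    t=0.7247 [y] (4,2)
    t=1.7600 [y] (4,1)
    t=2.7952 [y] (4,0) — stop
  → r_2 = 2.7952
beam 3: φ=90°, α=15°
  cosα=0.9659 sinα=0.2588 | (4,3) | tMaxX 0.7972 tMaxY 1.1591 | tΔX 1.0353 tΔY 3.8637
    t=0.7972 [x] (5,3)
    t=1.1591 [y] (5,4)
    t=1.8324 [x] (6,4)
    t=2.8677 [x] (7,4) — stop
  → r_3 = 2.8677

ranges = [3.3439, 2.7952, 2.8677]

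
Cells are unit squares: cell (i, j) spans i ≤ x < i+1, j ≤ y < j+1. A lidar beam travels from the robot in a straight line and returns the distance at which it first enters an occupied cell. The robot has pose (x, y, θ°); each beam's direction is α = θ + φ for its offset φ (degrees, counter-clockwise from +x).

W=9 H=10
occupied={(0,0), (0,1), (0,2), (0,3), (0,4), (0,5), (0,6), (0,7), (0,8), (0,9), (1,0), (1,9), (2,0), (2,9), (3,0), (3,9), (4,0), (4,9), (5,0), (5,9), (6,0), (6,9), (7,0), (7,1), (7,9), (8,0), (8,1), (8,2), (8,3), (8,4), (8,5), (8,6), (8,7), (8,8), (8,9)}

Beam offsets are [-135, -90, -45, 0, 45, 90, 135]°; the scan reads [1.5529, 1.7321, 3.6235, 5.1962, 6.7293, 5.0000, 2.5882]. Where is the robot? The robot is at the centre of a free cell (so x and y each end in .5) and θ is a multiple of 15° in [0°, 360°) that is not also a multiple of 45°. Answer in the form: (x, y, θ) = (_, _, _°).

(x, y, θ) = (3.5, 2.5, 30°)

Enumerate (i+0.5, j+0.5, θ) over the 55 free cells and 16 admissible headings. For each, cast all 7 beams and compare to the given ranges.
  (1.5, 6.5, 240°): beam 1 = 1.9319 ≠ 1.5529 ✗
  (1.5, 1.5, 150°): beam 1 = 6.7293 ≠ 1.5529 ✗
  (4.5, 7.5, 300°): beam 1 = 3.6235 ≠ 1.5529 ✗
  (1.5, 7.5, 15°): beam 1 = 1.0000 ≠ 1.5529 ✗
  (4.5, 1.5, 150°): beam 1 = 3.6235 ≠ 1.5529 ✗
  …
  (3.5, 2.5, 30°): r_1=1.5529, r_2=1.7321, r_3=3.6235, r_4=5.1962, r_5=6.7293, r_6=5.0000, r_7=2.5882 — all match ✓
No second candidate reproduces the full scan.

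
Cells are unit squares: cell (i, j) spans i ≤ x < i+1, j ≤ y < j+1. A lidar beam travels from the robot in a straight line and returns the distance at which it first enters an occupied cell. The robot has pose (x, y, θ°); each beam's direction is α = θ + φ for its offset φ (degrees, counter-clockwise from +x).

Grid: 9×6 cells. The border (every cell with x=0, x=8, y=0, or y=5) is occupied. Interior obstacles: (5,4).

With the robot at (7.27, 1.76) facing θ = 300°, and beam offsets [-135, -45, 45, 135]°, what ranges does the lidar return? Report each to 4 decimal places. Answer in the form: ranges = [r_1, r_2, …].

beam 1: φ=-135°, α=165°
  d=(-0.9659,0.2588)  start (7,1)  tX=0.2795 tY=0.9273  stride 1/|dx|=1.0353 1/|dy|=3.8637
    cross x-line → (6,1), t=0.2795
    cross y-line → (6,2), t=0.9273
    cross x-line → (5,2), t=1.3148
    cross x-line → (4,2), t=2.3501
    cross x-line → (3,2), t=3.3854
    cross x-line → (2,2), t=4.4206
    cross y-line → (2,3), t=4.7910
    cross x-line → (1,3), t=5.4559
    cross x-line → (0,3), t=6.4912 (wall)
  → r_1 = 6.4912
beam 2: φ=-45°, α=255°
  d=(-0.2588,-0.9659)  start (7,1)  tX=1.0432 tY=0.7868  stride 1/|dx|=3.8637 1/|dy|=1.0353
    cross y-line → (7,0), t=0.7868 (wall)
  → r_2 = 0.7868
beam 3: φ=45°, α=345°
  d=(0.9659,-0.2588)  start (7,1)  tX=0.7558 tY=2.9364  stride 1/|dx|=1.0353 1/|dy|=3.8637
    cross x-line → (8,1), t=0.7558 (wall)
  → r_3 = 0.7558
beam 4: φ=135°, α=75°
  d=(0.2588,0.9659)  start (7,1)  tX=2.8205 tY=0.2485  stride 1/|dx|=3.8637 1/|dy|=1.0353
    cross y-line → (7,2), t=0.2485
    cross y-line → (7,3), t=1.2837
    cross y-line → (7,4), t=2.3190
    cross x-line → (8,4), t=2.8205 (wall)
  → r_4 = 2.8205

ranges = [6.4912, 0.7868, 0.7558, 2.8205]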